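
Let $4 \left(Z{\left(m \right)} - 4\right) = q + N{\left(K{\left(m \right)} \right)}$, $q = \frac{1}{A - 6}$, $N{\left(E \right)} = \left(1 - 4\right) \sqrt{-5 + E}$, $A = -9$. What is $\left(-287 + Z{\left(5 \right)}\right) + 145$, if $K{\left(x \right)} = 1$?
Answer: $- \frac{8281}{60} - \frac{3 i}{2} \approx -138.02 - 1.5 i$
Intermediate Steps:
$N{\left(E \right)} = - 3 \sqrt{-5 + E}$
$q = - \frac{1}{15}$ ($q = \frac{1}{-9 - 6} = \frac{1}{-15} = - \frac{1}{15} \approx -0.066667$)
$Z{\left(m \right)} = \frac{239}{60} - \frac{3 i}{2}$ ($Z{\left(m \right)} = 4 + \frac{- \frac{1}{15} - 3 \sqrt{-5 + 1}}{4} = 4 + \frac{- \frac{1}{15} - 3 \sqrt{-4}}{4} = 4 + \frac{- \frac{1}{15} - 3 \cdot 2 i}{4} = 4 + \frac{- \frac{1}{15} - 6 i}{4} = 4 - \left(\frac{1}{60} + \frac{3 i}{2}\right) = \frac{239}{60} - \frac{3 i}{2}$)
$\left(-287 + Z{\left(5 \right)}\right) + 145 = \left(-287 + \left(\frac{239}{60} - \frac{3 i}{2}\right)\right) + 145 = \left(- \frac{16981}{60} - \frac{3 i}{2}\right) + 145 = - \frac{8281}{60} - \frac{3 i}{2}$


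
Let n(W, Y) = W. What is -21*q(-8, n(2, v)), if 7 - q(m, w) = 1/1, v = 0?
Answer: -126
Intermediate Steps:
q(m, w) = 6 (q(m, w) = 7 - 1/1 = 7 - 1*1 = 7 - 1 = 6)
-21*q(-8, n(2, v)) = -21*6 = -126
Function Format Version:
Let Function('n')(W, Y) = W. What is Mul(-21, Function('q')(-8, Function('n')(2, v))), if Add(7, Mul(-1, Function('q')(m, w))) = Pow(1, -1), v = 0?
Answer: -126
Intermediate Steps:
Function('q')(m, w) = 6 (Function('q')(m, w) = Add(7, Mul(-1, Pow(1, -1))) = Add(7, Mul(-1, 1)) = Add(7, -1) = 6)
Mul(-21, Function('q')(-8, Function('n')(2, v))) = Mul(-21, 6) = -126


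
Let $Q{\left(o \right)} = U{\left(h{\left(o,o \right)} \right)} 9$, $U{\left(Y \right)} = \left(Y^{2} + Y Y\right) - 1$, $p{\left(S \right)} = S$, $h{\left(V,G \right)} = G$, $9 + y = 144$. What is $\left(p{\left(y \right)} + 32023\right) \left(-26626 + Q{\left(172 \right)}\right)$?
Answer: $16267992566$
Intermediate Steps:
$y = 135$ ($y = -9 + 144 = 135$)
$U{\left(Y \right)} = -1 + 2 Y^{2}$ ($U{\left(Y \right)} = \left(Y^{2} + Y^{2}\right) - 1 = 2 Y^{2} - 1 = -1 + 2 Y^{2}$)
$Q{\left(o \right)} = -9 + 18 o^{2}$ ($Q{\left(o \right)} = \left(-1 + 2 o^{2}\right) 9 = -9 + 18 o^{2}$)
$\left(p{\left(y \right)} + 32023\right) \left(-26626 + Q{\left(172 \right)}\right) = \left(135 + 32023\right) \left(-26626 - \left(9 - 18 \cdot 172^{2}\right)\right) = 32158 \left(-26626 + \left(-9 + 18 \cdot 29584\right)\right) = 32158 \left(-26626 + \left(-9 + 532512\right)\right) = 32158 \left(-26626 + 532503\right) = 32158 \cdot 505877 = 16267992566$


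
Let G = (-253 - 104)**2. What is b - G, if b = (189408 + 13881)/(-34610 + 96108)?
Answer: -7837655313/61498 ≈ -1.2745e+5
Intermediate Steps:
b = 203289/61498 ≈ 3.3056
G = 127449 (G = (-357)**2 = 127449)
b - G = 203289/61498 - 1*127449 = 203289/61498 - 127449 = -7837655313/61498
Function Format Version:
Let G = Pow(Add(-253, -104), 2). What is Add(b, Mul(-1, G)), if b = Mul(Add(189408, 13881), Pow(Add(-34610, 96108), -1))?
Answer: Rational(-7837655313, 61498) ≈ -1.2745e+5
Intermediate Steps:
b = Rational(203289, 61498) (b = Mul(203289, Pow(61498, -1)) = Mul(203289, Rational(1, 61498)) = Rational(203289, 61498) ≈ 3.3056)
G = 127449 (G = Pow(-357, 2) = 127449)
Add(b, Mul(-1, G)) = Add(Rational(203289, 61498), Mul(-1, 127449)) = Add(Rational(203289, 61498), -127449) = Rational(-7837655313, 61498)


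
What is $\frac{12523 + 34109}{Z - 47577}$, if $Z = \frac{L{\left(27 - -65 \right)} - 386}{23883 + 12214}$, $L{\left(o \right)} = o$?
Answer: $- \frac{561091768}{572462421} \approx -0.98014$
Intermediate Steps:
$Z = - \frac{294}{36097}$ ($Z = \frac{\left(27 - -65\right) - 386}{23883 + 12214} = \frac{\left(27 + 65\right) - 386}{36097} = \left(92 - 386\right) \frac{1}{36097} = \left(-294\right) \frac{1}{36097} = - \frac{294}{36097} \approx -0.0081447$)
$\frac{12523 + 34109}{Z - 47577} = \frac{12523 + 34109}{- \frac{294}{36097} - 47577} = \frac{46632}{- \frac{1717387263}{36097}} = 46632 \left(- \frac{36097}{1717387263}\right) = - \frac{561091768}{572462421}$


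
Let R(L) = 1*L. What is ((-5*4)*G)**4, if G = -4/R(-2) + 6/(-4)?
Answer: 10000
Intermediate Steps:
R(L) = L
G = 1/2 (G = -4/(-2) + 6/(-4) = -4*(-1/2) + 6*(-1/4) = 2 - 3/2 = 1/2 ≈ 0.50000)
((-5*4)*G)**4 = (-5*4*(1/2))**4 = (-20*1/2)**4 = (-10)**4 = 10000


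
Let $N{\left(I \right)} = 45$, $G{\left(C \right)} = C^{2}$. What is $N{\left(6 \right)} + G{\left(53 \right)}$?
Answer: $2854$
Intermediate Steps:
$N{\left(6 \right)} + G{\left(53 \right)} = 45 + 53^{2} = 45 + 2809 = 2854$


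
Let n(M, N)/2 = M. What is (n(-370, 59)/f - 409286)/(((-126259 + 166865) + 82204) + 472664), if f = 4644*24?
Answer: -11404345289/16592287536 ≈ -0.68733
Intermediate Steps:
n(M, N) = 2*M
f = 111456
(n(-370, 59)/f - 409286)/(((-126259 + 166865) + 82204) + 472664) = ((2*(-370))/111456 - 409286)/(((-126259 + 166865) + 82204) + 472664) = (-740*1/111456 - 409286)/((40606 + 82204) + 472664) = (-185/27864 - 409286)/(122810 + 472664) = -11404345289/27864/595474 = -11404345289/27864*1/595474 = -11404345289/16592287536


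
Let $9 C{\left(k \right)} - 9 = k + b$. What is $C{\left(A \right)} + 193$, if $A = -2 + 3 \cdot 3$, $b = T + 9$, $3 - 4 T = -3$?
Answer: $\frac{3527}{18} \approx 195.94$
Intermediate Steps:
$T = \frac{3}{2}$ ($T = \frac{3}{4} - - \frac{3}{4} = \frac{3}{4} + \frac{3}{4} = \frac{3}{2} \approx 1.5$)
$b = \frac{21}{2}$ ($b = \frac{3}{2} + 9 = \frac{21}{2} \approx 10.5$)
$A = 7$ ($A = -2 + 9 = 7$)
$C{\left(k \right)} = \frac{13}{6} + \frac{k}{9}$ ($C{\left(k \right)} = 1 + \frac{k + \frac{21}{2}}{9} = 1 + \frac{\frac{21}{2} + k}{9} = 1 + \left(\frac{7}{6} + \frac{k}{9}\right) = \frac{13}{6} + \frac{k}{9}$)
$C{\left(A \right)} + 193 = \left(\frac{13}{6} + \frac{1}{9} \cdot 7\right) + 193 = \left(\frac{13}{6} + \frac{7}{9}\right) + 193 = \frac{53}{18} + 193 = \frac{3527}{18}$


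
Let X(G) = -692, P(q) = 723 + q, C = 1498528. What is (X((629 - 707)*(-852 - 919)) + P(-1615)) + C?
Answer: 1496944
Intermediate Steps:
(X((629 - 707)*(-852 - 919)) + P(-1615)) + C = (-692 + (723 - 1615)) + 1498528 = (-692 - 892) + 1498528 = -1584 + 1498528 = 1496944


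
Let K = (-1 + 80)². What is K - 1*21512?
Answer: -15271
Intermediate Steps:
K = 6241 (K = 79² = 6241)
K - 1*21512 = 6241 - 1*21512 = 6241 - 21512 = -15271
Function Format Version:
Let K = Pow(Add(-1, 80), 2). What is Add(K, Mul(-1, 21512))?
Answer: -15271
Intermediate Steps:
K = 6241 (K = Pow(79, 2) = 6241)
Add(K, Mul(-1, 21512)) = Add(6241, Mul(-1, 21512)) = Add(6241, -21512) = -15271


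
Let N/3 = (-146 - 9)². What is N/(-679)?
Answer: -72075/679 ≈ -106.15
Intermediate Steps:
N = 72075 (N = 3*(-146 - 9)² = 3*(-155)² = 3*24025 = 72075)
N/(-679) = 72075/(-679) = 72075*(-1/679) = -72075/679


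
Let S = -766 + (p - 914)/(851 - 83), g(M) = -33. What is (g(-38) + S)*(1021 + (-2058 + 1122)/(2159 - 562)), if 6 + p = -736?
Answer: -41778080837/51104 ≈ -8.1751e+5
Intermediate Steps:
p = -742 (p = -6 - 736 = -742)
S = -24581/32 (S = -766 + (-742 - 914)/(851 - 83) = -766 - 1656/768 = -766 - 1656*1/768 = -766 - 69/32 = -24581/32 ≈ -768.16)
(g(-38) + S)*(1021 + (-2058 + 1122)/(2159 - 562)) = (-33 - 24581/32)*(1021 + (-2058 + 1122)/(2159 - 562)) = -25637*(1021 - 936/1597)/32 = -25637/32*1629601/1597 = -41778080837/51104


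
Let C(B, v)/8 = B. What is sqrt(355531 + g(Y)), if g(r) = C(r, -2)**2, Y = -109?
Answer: sqrt(1115915) ≈ 1056.4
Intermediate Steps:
C(B, v) = 8*B
g(r) = 64*r**2 (g(r) = (8*r)**2 = 64*r**2)
sqrt(355531 + g(Y)) = sqrt(355531 + 64*(-109)**2) = sqrt(355531 + 64*11881) = sqrt(355531 + 760384) = sqrt(1115915)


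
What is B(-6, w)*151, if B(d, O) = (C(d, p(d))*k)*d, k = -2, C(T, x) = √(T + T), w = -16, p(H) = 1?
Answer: 3624*I*√3 ≈ 6277.0*I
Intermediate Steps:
C(T, x) = √2*√T (C(T, x) = √(2*T) = √2*√T)
B(d, O) = -2*√2*d^(3/2) (B(d, O) = ((√2*√d)*(-2))*d = (-2*√2*√d)*d = -2*√2*d^(3/2))
B(-6, w)*151 = -2*√2*(-6)^(3/2)*151 = -2*√2*(-6*I*√6)*151 = (24*I*√3)*151 = 3624*I*√3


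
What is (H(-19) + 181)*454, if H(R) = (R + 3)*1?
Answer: 74910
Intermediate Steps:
H(R) = 3 + R (H(R) = (3 + R)*1 = 3 + R)
(H(-19) + 181)*454 = ((3 - 19) + 181)*454 = (-16 + 181)*454 = 165*454 = 74910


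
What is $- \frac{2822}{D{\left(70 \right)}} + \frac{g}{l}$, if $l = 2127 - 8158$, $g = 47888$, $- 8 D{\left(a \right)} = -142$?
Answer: $- \frac{71477976}{428201} \approx -166.93$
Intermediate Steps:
$D{\left(a \right)} = \frac{71}{4}$ ($D{\left(a \right)} = \left(- \frac{1}{8}\right) \left(-142\right) = \frac{71}{4}$)
$l = -6031$ ($l = 2127 - 8158 = -6031$)
$- \frac{2822}{D{\left(70 \right)}} + \frac{g}{l} = - \frac{2822}{\frac{71}{4}} + \frac{47888}{-6031} = \left(-2822\right) \frac{4}{71} + 47888 \left(- \frac{1}{6031}\right) = - \frac{11288}{71} - \frac{47888}{6031} = - \frac{71477976}{428201}$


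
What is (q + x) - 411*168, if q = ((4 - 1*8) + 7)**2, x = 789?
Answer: -68250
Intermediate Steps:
q = 9 (q = ((4 - 8) + 7)**2 = (-4 + 7)**2 = 3**2 = 9)
(q + x) - 411*168 = (9 + 789) - 411*168 = 798 - 69048 = -68250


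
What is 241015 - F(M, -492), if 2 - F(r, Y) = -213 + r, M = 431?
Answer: 241231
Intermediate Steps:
F(r, Y) = 215 - r (F(r, Y) = 2 - (-213 + r) = 2 + (213 - r) = 215 - r)
241015 - F(M, -492) = 241015 - (215 - 1*431) = 241015 - (215 - 431) = 241015 - 1*(-216) = 241015 + 216 = 241231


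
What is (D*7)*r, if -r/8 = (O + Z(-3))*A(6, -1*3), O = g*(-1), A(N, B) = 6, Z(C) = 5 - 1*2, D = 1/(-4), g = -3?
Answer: 504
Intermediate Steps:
D = -1/4 ≈ -0.25000
Z(C) = 3 (Z(C) = 5 - 2 = 3)
O = 3 (O = -3*(-1) = 3)
r = -288 (r = -8*(3 + 3)*6 = -48*6 = -8*36 = -288)
(D*7)*r = -1/4*7*(-288) = -7/4*(-288) = 504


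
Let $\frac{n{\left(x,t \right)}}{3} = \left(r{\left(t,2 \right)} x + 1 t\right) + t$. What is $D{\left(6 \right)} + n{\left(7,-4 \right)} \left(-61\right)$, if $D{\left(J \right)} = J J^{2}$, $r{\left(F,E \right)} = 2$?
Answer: $-882$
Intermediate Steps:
$D{\left(J \right)} = J^{3}$
$n{\left(x,t \right)} = 6 t + 6 x$ ($n{\left(x,t \right)} = 3 \left(\left(2 x + 1 t\right) + t\right) = 3 \left(\left(2 x + t\right) + t\right) = 3 \left(\left(t + 2 x\right) + t\right) = 3 \left(2 t + 2 x\right) = 6 t + 6 x$)
$D{\left(6 \right)} + n{\left(7,-4 \right)} \left(-61\right) = 6^{3} + \left(6 \left(-4\right) + 6 \cdot 7\right) \left(-61\right) = 216 + \left(-24 + 42\right) \left(-61\right) = 216 + 18 \left(-61\right) = 216 - 1098 = -882$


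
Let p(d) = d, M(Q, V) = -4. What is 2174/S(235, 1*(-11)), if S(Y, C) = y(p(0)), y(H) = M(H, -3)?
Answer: -1087/2 ≈ -543.50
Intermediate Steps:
y(H) = -4
S(Y, C) = -4
2174/S(235, 1*(-11)) = 2174/(-4) = 2174*(-1/4) = -1087/2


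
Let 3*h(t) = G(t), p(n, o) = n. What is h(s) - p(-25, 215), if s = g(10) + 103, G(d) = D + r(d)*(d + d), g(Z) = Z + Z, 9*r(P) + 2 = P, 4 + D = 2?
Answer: 10141/9 ≈ 1126.8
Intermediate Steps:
D = -2 (D = -4 + 2 = -2)
r(P) = -2/9 + P/9
g(Z) = 2*Z
G(d) = -2 + 2*d*(-2/9 + d/9) (G(d) = -2 + (-2/9 + d/9)*(d + d) = -2 + (-2/9 + d/9)*(2*d) = -2 + 2*d*(-2/9 + d/9))
s = 123 (s = 2*10 + 103 = 20 + 103 = 123)
h(t) = -⅔ + 2*t*(-2 + t)/27 (h(t) = (-2 + 2*t*(-2 + t)/9)/3 = -⅔ + 2*t*(-2 + t)/27)
h(s) - p(-25, 215) = (-⅔ + (2/27)*123*(-2 + 123)) - 1*(-25) = (-⅔ + (2/27)*123*121) + 25 = (-⅔ + 9922/9) + 25 = 9916/9 + 25 = 10141/9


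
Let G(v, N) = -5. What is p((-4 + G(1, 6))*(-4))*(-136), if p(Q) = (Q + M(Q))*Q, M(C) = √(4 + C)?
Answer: -176256 - 9792*√10 ≈ -2.0722e+5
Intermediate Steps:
p(Q) = Q*(Q + √(4 + Q)) (p(Q) = (Q + √(4 + Q))*Q = Q*(Q + √(4 + Q)))
p((-4 + G(1, 6))*(-4))*(-136) = (((-4 - 5)*(-4))*((-4 - 5)*(-4) + √(4 + (-4 - 5)*(-4))))*(-136) = ((-9*(-4))*(-9*(-4) + √(4 - 9*(-4))))*(-136) = (36*(36 + √(4 + 36)))*(-136) = (36*(36 + √40))*(-136) = (36*(36 + 2*√10))*(-136) = (1296 + 72*√10)*(-136) = -176256 - 9792*√10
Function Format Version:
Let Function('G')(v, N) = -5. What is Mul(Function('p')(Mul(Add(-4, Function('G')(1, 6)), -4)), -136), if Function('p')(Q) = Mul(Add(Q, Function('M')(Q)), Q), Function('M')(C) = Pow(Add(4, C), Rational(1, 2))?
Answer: Add(-176256, Mul(-9792, Pow(10, Rational(1, 2)))) ≈ -2.0722e+5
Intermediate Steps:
Function('p')(Q) = Mul(Q, Add(Q, Pow(Add(4, Q), Rational(1, 2)))) (Function('p')(Q) = Mul(Add(Q, Pow(Add(4, Q), Rational(1, 2))), Q) = Mul(Q, Add(Q, Pow(Add(4, Q), Rational(1, 2)))))
Mul(Function('p')(Mul(Add(-4, Function('G')(1, 6)), -4)), -136) = Mul(Mul(Mul(Add(-4, -5), -4), Add(Mul(Add(-4, -5), -4), Pow(Add(4, Mul(Add(-4, -5), -4)), Rational(1, 2)))), -136) = Mul(Mul(Mul(-9, -4), Add(Mul(-9, -4), Pow(Add(4, Mul(-9, -4)), Rational(1, 2)))), -136) = Mul(Mul(36, Add(36, Pow(Add(4, 36), Rational(1, 2)))), -136) = Mul(Mul(36, Add(36, Pow(40, Rational(1, 2)))), -136) = Mul(Mul(36, Add(36, Mul(2, Pow(10, Rational(1, 2))))), -136) = Mul(Add(1296, Mul(72, Pow(10, Rational(1, 2)))), -136) = Add(-176256, Mul(-9792, Pow(10, Rational(1, 2))))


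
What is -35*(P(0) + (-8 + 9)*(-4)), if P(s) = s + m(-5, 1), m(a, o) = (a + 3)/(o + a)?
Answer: 245/2 ≈ 122.50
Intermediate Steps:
m(a, o) = (3 + a)/(a + o)
P(s) = ½ + s (P(s) = s + (3 - 5)/(-5 + 1) = s - 2/(-4) = s - ¼*(-2) = s + ½ = ½ + s)
-35*(P(0) + (-8 + 9)*(-4)) = -35*((½ + 0) + (-8 + 9)*(-4)) = -35*(½ + 1*(-4)) = -35*(½ - 4) = -35*(-7/2) = 245/2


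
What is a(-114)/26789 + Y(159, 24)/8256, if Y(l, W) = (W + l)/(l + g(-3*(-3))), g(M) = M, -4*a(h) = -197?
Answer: 81077/41147904 ≈ 0.0019704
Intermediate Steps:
a(h) = 197/4 (a(h) = -1/4*(-197) = 197/4)
Y(l, W) = (W + l)/(9 + l) (Y(l, W) = (W + l)/(l - 3*(-3)) = (W + l)/(l + 9) = (W + l)/(9 + l))
a(-114)/26789 + Y(159, 24)/8256 = (197/4)/26789 + ((24 + 159)/(9 + 159))/8256 = (197/4)*(1/26789) + (183/168)*(1/8256) = 197/107156 + ((1/168)*183)*(1/8256) = 197/107156 + (61/56)*(1/8256) = 197/107156 + 61/462336 = 81077/41147904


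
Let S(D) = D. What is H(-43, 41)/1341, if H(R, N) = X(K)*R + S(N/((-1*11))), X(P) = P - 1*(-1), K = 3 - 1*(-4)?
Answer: -425/1639 ≈ -0.25930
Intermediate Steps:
K = 7 (K = 3 + 4 = 7)
X(P) = 1 + P (X(P) = P + 1 = 1 + P)
H(R, N) = 8*R - N/11 (H(R, N) = (1 + 7)*R + N/((-1*11)) = 8*R + N/(-11) = 8*R + N*(-1/11) = 8*R - N/11)
H(-43, 41)/1341 = (8*(-43) - 1/11*41)/1341 = (-344 - 41/11)*(1/1341) = -3825/11*1/1341 = -425/1639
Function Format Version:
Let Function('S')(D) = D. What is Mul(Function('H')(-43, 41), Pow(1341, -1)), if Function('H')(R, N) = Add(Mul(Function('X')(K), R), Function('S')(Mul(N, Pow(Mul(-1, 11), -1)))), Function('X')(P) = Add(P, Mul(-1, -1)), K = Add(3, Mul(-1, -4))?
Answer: Rational(-425, 1639) ≈ -0.25930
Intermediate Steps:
K = 7 (K = Add(3, 4) = 7)
Function('X')(P) = Add(1, P) (Function('X')(P) = Add(P, 1) = Add(1, P))
Function('H')(R, N) = Add(Mul(8, R), Mul(Rational(-1, 11), N)) (Function('H')(R, N) = Add(Mul(Add(1, 7), R), Mul(N, Pow(Mul(-1, 11), -1))) = Add(Mul(8, R), Mul(N, Pow(-11, -1))) = Add(Mul(8, R), Mul(N, Rational(-1, 11))) = Add(Mul(8, R), Mul(Rational(-1, 11), N)))
Mul(Function('H')(-43, 41), Pow(1341, -1)) = Mul(Add(Mul(8, -43), Mul(Rational(-1, 11), 41)), Pow(1341, -1)) = Mul(Add(-344, Rational(-41, 11)), Rational(1, 1341)) = Mul(Rational(-3825, 11), Rational(1, 1341)) = Rational(-425, 1639)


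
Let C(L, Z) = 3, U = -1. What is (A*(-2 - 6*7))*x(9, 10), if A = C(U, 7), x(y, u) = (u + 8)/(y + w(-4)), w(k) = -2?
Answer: -2376/7 ≈ -339.43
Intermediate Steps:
x(y, u) = (8 + u)/(-2 + y) (x(y, u) = (u + 8)/(y - 2) = (8 + u)/(-2 + y))
A = 3
(A*(-2 - 6*7))*x(9, 10) = (3*(-2 - 6*7))*((8 + 10)/(-2 + 9)) = (3*(-2 - 42))*(18/7) = (3*(-44))*((1/7)*18) = -132*18/7 = -2376/7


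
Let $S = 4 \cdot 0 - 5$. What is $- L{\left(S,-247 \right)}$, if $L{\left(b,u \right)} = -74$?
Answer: $74$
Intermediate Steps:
$S = -5$ ($S = 0 - 5 = -5$)
$- L{\left(S,-247 \right)} = \left(-1\right) \left(-74\right) = 74$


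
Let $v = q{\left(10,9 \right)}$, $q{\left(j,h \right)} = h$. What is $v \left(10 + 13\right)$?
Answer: $207$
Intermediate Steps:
$v = 9$
$v \left(10 + 13\right) = 9 \left(10 + 13\right) = 9 \cdot 23 = 207$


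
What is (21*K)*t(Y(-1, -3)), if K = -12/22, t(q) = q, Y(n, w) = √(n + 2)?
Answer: -126/11 ≈ -11.455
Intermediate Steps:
Y(n, w) = √(2 + n)
K = -6/11 (K = -12*1/22 = -6/11 ≈ -0.54545)
(21*K)*t(Y(-1, -3)) = (21*(-6/11))*√(2 - 1) = -126*√1/11 = -126/11*1 = -126/11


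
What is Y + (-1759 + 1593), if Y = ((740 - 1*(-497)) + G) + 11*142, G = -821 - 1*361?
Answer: 1451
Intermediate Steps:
G = -1182 (G = -821 - 361 = -1182)
Y = 1617 (Y = ((740 - 1*(-497)) - 1182) + 11*142 = ((740 + 497) - 1182) + 1562 = (1237 - 1182) + 1562 = 55 + 1562 = 1617)
Y + (-1759 + 1593) = 1617 + (-1759 + 1593) = 1617 - 166 = 1451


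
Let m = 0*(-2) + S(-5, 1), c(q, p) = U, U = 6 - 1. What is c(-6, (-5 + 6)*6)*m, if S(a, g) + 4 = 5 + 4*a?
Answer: -95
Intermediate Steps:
U = 5
c(q, p) = 5
S(a, g) = 1 + 4*a (S(a, g) = -4 + (5 + 4*a) = 1 + 4*a)
m = -19 (m = 0*(-2) + (1 + 4*(-5)) = 0 + (1 - 20) = 0 - 19 = -19)
c(-6, (-5 + 6)*6)*m = 5*(-19) = -95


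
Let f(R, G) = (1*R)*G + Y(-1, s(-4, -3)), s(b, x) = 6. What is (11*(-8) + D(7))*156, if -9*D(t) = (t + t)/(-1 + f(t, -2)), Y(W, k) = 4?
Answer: -452296/33 ≈ -13706.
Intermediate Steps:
f(R, G) = 4 + G*R (f(R, G) = (1*R)*G + 4 = R*G + 4 = G*R + 4 = 4 + G*R)
D(t) = -2*t/(9*(3 - 2*t)) (D(t) = -(t + t)/(9*(-1 + (4 - 2*t))) = -2*t/(9*(3 - 2*t)))
(11*(-8) + D(7))*156 = (11*(-8) + (2/9)*7/(-3 + 2*7))*156 = (-88 + (2/9)*7/(-3 + 14))*156 = (-88 + (2/9)*7/11)*156 = (-88 + (2/9)*7*(1/11))*156 = (-88 + 14/99)*156 = -8698/99*156 = -452296/33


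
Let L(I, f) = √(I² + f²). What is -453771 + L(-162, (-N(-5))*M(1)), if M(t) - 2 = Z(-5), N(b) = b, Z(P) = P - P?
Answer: -453771 + 2*√6586 ≈ -4.5361e+5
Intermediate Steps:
Z(P) = 0
M(t) = 2 (M(t) = 2 + 0 = 2)
-453771 + L(-162, (-N(-5))*M(1)) = -453771 + √((-162)² + (-1*(-5)*2)²) = -453771 + √(26244 + (5*2)²) = -453771 + √(26244 + 10²) = -453771 + √(26244 + 100) = -453771 + √26344 = -453771 + 2*√6586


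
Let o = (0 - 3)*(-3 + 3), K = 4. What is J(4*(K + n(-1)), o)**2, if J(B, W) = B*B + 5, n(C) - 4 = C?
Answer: 622521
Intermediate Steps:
n(C) = 4 + C
o = 0 (o = -3*0 = 0)
J(B, W) = 5 + B**2 (J(B, W) = B**2 + 5 = 5 + B**2)
J(4*(K + n(-1)), o)**2 = (5 + (4*(4 + (4 - 1)))**2)**2 = (5 + (4*(4 + 3))**2)**2 = (5 + (4*7)**2)**2 = (5 + 28**2)**2 = (5 + 784)**2 = 789**2 = 622521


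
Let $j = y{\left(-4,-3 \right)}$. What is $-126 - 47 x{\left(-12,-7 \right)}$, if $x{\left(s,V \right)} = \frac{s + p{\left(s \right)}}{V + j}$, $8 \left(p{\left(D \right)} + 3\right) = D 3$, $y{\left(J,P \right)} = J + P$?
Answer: $- \frac{5361}{28} \approx -191.46$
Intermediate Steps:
$p{\left(D \right)} = -3 + \frac{3 D}{8}$ ($p{\left(D \right)} = -3 + \frac{D 3}{8} = -3 + \frac{3 D}{8}$)
$j = -7$ ($j = -4 - 3 = -7$)
$x{\left(s,V \right)} = \frac{-3 + \frac{11 s}{8}}{-7 + V}$ ($x{\left(s,V \right)} = \frac{s + \left(-3 + \frac{3 s}{8}\right)}{V - 7} = \frac{-3 + \frac{11 s}{8}}{-7 + V}$)
$-126 - 47 x{\left(-12,-7 \right)} = -126 - 47 \frac{-24 + 11 \left(-12\right)}{8 \left(-7 - 7\right)} = -126 - 47 \frac{-24 - 132}{8 \left(-14\right)} = -126 - 47 \cdot \frac{1}{8} \left(- \frac{1}{14}\right) \left(-156\right) = -126 - \frac{1833}{28} = - \frac{5361}{28}$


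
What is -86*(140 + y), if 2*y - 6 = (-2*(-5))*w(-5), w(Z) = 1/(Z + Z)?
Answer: -12255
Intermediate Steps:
w(Z) = 1/(2*Z)
y = 5/2 (y = 3 + ((-2*(-5))*((1/2)/(-5)))/2 = 3 + (10*((1/2)*(-1/5)))/2 = 3 + (10*(-1/10))/2 = 3 + (1/2)*(-1) = 3 - 1/2 = 5/2 ≈ 2.5000)
-86*(140 + y) = -86*(140 + 5/2) = -86*285/2 = -12255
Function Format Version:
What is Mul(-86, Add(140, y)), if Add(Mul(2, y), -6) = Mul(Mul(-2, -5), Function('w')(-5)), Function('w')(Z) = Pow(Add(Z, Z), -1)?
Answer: -12255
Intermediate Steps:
Function('w')(Z) = Mul(Rational(1, 2), Pow(Z, -1)) (Function('w')(Z) = Pow(Mul(2, Z), -1) = Mul(Rational(1, 2), Pow(Z, -1)))
y = Rational(5, 2) (y = Add(3, Mul(Rational(1, 2), Mul(Mul(-2, -5), Mul(Rational(1, 2), Pow(-5, -1))))) = Add(3, Mul(Rational(1, 2), Mul(10, Mul(Rational(1, 2), Rational(-1, 5))))) = Add(3, Mul(Rational(1, 2), Mul(10, Rational(-1, 10)))) = Add(3, Mul(Rational(1, 2), -1)) = Add(3, Rational(-1, 2)) = Rational(5, 2) ≈ 2.5000)
Mul(-86, Add(140, y)) = Mul(-86, Add(140, Rational(5, 2))) = Mul(-86, Rational(285, 2)) = -12255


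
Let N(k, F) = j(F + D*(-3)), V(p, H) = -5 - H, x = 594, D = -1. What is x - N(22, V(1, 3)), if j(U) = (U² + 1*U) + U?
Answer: 579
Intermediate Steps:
j(U) = U² + 2*U (j(U) = (U² + U) + U = (U + U²) + U = U² + 2*U)
N(k, F) = (3 + F)*(5 + F) (N(k, F) = (F - 1*(-3))*(2 + (F - 1*(-3))) = (F + 3)*(2 + (F + 3)) = (3 + F)*(2 + (3 + F)) = (3 + F)*(5 + F))
x - N(22, V(1, 3)) = 594 - (3 + (-5 - 1*3))*(5 + (-5 - 1*3)) = 594 - (3 + (-5 - 3))*(5 + (-5 - 3)) = 594 - (3 - 8)*(5 - 8) = 594 - (-5)*(-3) = 594 - 1*15 = 594 - 15 = 579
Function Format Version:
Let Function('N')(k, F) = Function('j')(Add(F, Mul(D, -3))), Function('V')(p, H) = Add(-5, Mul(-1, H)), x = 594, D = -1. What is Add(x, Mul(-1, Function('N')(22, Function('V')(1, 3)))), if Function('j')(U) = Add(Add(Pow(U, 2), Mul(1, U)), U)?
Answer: 579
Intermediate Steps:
Function('j')(U) = Add(Pow(U, 2), Mul(2, U)) (Function('j')(U) = Add(Add(Pow(U, 2), U), U) = Add(Add(U, Pow(U, 2)), U) = Add(Pow(U, 2), Mul(2, U)))
Function('N')(k, F) = Mul(Add(3, F), Add(5, F)) (Function('N')(k, F) = Mul(Add(F, Mul(-1, -3)), Add(2, Add(F, Mul(-1, -3)))) = Mul(Add(F, 3), Add(2, Add(F, 3))) = Mul(Add(3, F), Add(2, Add(3, F))) = Mul(Add(3, F), Add(5, F)))
Add(x, Mul(-1, Function('N')(22, Function('V')(1, 3)))) = Add(594, Mul(-1, Mul(Add(3, Add(-5, Mul(-1, 3))), Add(5, Add(-5, Mul(-1, 3)))))) = Add(594, Mul(-1, Mul(Add(3, Add(-5, -3)), Add(5, Add(-5, -3))))) = Add(594, Mul(-1, Mul(Add(3, -8), Add(5, -8)))) = Add(594, Mul(-1, Mul(-5, -3))) = Add(594, Mul(-1, 15)) = Add(594, -15) = 579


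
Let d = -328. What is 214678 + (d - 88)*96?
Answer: 174742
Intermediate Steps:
214678 + (d - 88)*96 = 214678 + (-328 - 88)*96 = 214678 - 416*96 = 214678 - 39936 = 174742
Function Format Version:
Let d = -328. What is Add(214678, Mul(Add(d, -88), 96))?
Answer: 174742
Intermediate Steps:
Add(214678, Mul(Add(d, -88), 96)) = Add(214678, Mul(Add(-328, -88), 96)) = Add(214678, Mul(-416, 96)) = Add(214678, -39936) = 174742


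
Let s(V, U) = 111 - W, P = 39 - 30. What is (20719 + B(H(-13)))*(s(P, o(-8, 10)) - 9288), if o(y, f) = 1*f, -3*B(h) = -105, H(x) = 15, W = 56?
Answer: -191621682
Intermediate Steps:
B(h) = 35 (B(h) = -1/3*(-105) = 35)
P = 9
o(y, f) = f
s(V, U) = 55 (s(V, U) = 111 - 1*56 = 111 - 56 = 55)
(20719 + B(H(-13)))*(s(P, o(-8, 10)) - 9288) = (20719 + 35)*(55 - 9288) = 20754*(-9233) = -191621682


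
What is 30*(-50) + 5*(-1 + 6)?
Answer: -1475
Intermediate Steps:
30*(-50) + 5*(-1 + 6) = -1500 + 5*5 = -1500 + 25 = -1475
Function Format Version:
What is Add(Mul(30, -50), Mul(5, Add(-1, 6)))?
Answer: -1475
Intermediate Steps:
Add(Mul(30, -50), Mul(5, Add(-1, 6))) = Add(-1500, Mul(5, 5)) = Add(-1500, 25) = -1475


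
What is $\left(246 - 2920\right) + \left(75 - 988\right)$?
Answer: $-3587$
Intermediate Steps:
$\left(246 - 2920\right) + \left(75 - 988\right) = -2674 - 913 = -3587$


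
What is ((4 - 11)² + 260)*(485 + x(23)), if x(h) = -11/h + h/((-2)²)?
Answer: 13937445/92 ≈ 1.5149e+5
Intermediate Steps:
x(h) = -11/h + h/4
((4 - 11)² + 260)*(485 + x(23)) = ((4 - 11)² + 260)*(485 + (-11/23 + (¼)*23)) = ((-7)² + 260)*(485 + (-11*1/23 + 23/4)) = (49 + 260)*(485 + (-11/23 + 23/4)) = 309*(485 + 485/92) = 309*(45105/92) = 13937445/92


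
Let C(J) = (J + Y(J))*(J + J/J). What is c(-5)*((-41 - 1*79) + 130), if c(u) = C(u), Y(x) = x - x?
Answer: 200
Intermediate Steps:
Y(x) = 0
C(J) = J*(1 + J) (C(J) = (J + 0)*(J + J/J) = J*(J + 1) = J*(1 + J))
c(u) = u*(1 + u)
c(-5)*((-41 - 1*79) + 130) = (-5*(1 - 5))*((-41 - 1*79) + 130) = (-5*(-4))*((-41 - 79) + 130) = 20*(-120 + 130) = 20*10 = 200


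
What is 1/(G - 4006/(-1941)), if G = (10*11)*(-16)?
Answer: -1941/3412154 ≈ -0.00056885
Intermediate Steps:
G = -1760 (G = 110*(-16) = -1760)
1/(G - 4006/(-1941)) = 1/(-1760 - 4006/(-1941)) = 1/(-1760 - 4006*(-1/1941)) = 1/(-1760 + 4006/1941) = 1/(-3412154/1941) = -1941/3412154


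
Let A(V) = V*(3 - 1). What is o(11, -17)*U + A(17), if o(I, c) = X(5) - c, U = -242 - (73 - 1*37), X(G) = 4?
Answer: -5804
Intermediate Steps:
A(V) = 2*V (A(V) = V*2 = 2*V)
U = -278 (U = -242 - (73 - 37) = -242 - 1*36 = -242 - 36 = -278)
o(I, c) = 4 - c
o(11, -17)*U + A(17) = (4 - 1*(-17))*(-278) + 2*17 = (4 + 17)*(-278) + 34 = 21*(-278) + 34 = -5838 + 34 = -5804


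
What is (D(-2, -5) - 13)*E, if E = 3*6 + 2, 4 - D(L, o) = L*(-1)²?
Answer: -140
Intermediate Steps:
D(L, o) = 4 - L (D(L, o) = 4 - L*(-1)² = 4 - L)
E = 20 (E = 18 + 2 = 20)
(D(-2, -5) - 13)*E = ((4 - 1*(-2)) - 13)*20 = ((4 + 2) - 13)*20 = (6 - 13)*20 = -7*20 = -140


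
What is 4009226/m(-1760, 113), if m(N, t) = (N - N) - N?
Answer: 2004613/880 ≈ 2278.0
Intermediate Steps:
m(N, t) = -N (m(N, t) = 0 - N = -N)
4009226/m(-1760, 113) = 4009226/((-1*(-1760))) = 4009226/1760 = 4009226*(1/1760) = 2004613/880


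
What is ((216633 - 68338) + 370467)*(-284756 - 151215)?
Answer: -226165187902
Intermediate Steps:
((216633 - 68338) + 370467)*(-284756 - 151215) = (148295 + 370467)*(-435971) = 518762*(-435971) = -226165187902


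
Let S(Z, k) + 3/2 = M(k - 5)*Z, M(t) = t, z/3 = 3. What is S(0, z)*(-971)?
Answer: 2913/2 ≈ 1456.5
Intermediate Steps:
z = 9 (z = 3*3 = 9)
S(Z, k) = -3/2 + Z*(-5 + k) (S(Z, k) = -3/2 + (k - 5)*Z = -3/2 + (-5 + k)*Z = -3/2 + Z*(-5 + k))
S(0, z)*(-971) = (-3/2 + 0*(-5 + 9))*(-971) = (-3/2 + 0*4)*(-971) = (-3/2 + 0)*(-971) = -3/2*(-971) = 2913/2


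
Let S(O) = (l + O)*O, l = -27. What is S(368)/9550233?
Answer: 11408/868203 ≈ 0.013140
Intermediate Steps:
S(O) = O*(-27 + O) (S(O) = (-27 + O)*O = O*(-27 + O))
S(368)/9550233 = (368*(-27 + 368))/9550233 = (368*341)*(1/9550233) = 125488*(1/9550233) = 11408/868203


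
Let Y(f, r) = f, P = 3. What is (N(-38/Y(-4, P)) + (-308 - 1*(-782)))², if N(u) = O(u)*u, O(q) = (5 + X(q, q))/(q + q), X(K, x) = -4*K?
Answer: 837225/4 ≈ 2.0931e+5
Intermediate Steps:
O(q) = (5 - 4*q)/(2*q) (O(q) = (5 - 4*q)/(q + q) = (5 - 4*q)/((2*q)) = (5 - 4*q)*(1/(2*q)) = (5 - 4*q)/(2*q))
N(u) = u*(-2 + 5/(2*u)) (N(u) = (-2 + 5/(2*u))*u = u*(-2 + 5/(2*u)))
(N(-38/Y(-4, P)) + (-308 - 1*(-782)))² = ((5/2 - (-76)/(-4)) + (-308 - 1*(-782)))² = ((5/2 - (-76)*(-1)/4) + (-308 + 782))² = ((5/2 - 2*19/2) + 474)² = ((5/2 - 19) + 474)² = (-33/2 + 474)² = (915/2)² = 837225/4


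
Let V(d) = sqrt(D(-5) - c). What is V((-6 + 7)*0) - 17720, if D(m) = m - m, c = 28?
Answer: -17720 + 2*I*sqrt(7) ≈ -17720.0 + 5.2915*I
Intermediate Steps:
D(m) = 0
V(d) = 2*I*sqrt(7) (V(d) = sqrt(0 - 1*28) = sqrt(0 - 28) = sqrt(-28) = 2*I*sqrt(7))
V((-6 + 7)*0) - 17720 = 2*I*sqrt(7) - 17720 = -17720 + 2*I*sqrt(7)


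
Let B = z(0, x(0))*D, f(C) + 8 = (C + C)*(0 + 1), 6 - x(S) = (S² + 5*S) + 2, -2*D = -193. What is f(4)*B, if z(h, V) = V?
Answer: 0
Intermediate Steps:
D = 193/2 (D = -½*(-193) = 193/2 ≈ 96.500)
x(S) = 4 - S² - 5*S (x(S) = 6 - ((S² + 5*S) + 2) = 6 - (2 + S² + 5*S) = 6 + (-2 - S² - 5*S) = 4 - S² - 5*S)
f(C) = -8 + 2*C (f(C) = -8 + (C + C)*(0 + 1) = -8 + (2*C)*1 = -8 + 2*C)
B = 386 (B = (4 - 1*0² - 5*0)*(193/2) = (4 - 1*0 + 0)*(193/2) = (4 + 0 + 0)*(193/2) = 4*(193/2) = 386)
f(4)*B = (-8 + 2*4)*386 = (-8 + 8)*386 = 0*386 = 0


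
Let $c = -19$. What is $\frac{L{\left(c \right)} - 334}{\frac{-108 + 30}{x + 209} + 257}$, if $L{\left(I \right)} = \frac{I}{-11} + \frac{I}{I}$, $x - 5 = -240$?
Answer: $- \frac{911}{715} \approx -1.2741$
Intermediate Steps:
$x = -235$ ($x = 5 - 240 = -235$)
$L{\left(I \right)} = 1 - \frac{I}{11}$ ($L{\left(I \right)} = I \left(- \frac{1}{11}\right) + 1 = - \frac{I}{11} + 1 = 1 - \frac{I}{11}$)
$\frac{L{\left(c \right)} - 334}{\frac{-108 + 30}{x + 209} + 257} = \frac{\left(1 - - \frac{19}{11}\right) - 334}{\frac{-108 + 30}{-235 + 209} + 257} = \frac{\left(1 + \frac{19}{11}\right) - 334}{- \frac{78}{-26} + 257} = \frac{\frac{30}{11} - 334}{\left(-78\right) \left(- \frac{1}{26}\right) + 257} = - \frac{3644}{11 \left(3 + 257\right)} = - \frac{3644}{11 \cdot 260} = \left(- \frac{3644}{11}\right) \frac{1}{260} = - \frac{911}{715}$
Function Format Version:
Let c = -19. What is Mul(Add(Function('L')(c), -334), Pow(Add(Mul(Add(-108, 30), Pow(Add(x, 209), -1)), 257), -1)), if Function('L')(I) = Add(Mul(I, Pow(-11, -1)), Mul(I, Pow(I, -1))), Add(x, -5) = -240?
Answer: Rational(-911, 715) ≈ -1.2741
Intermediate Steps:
x = -235 (x = Add(5, -240) = -235)
Function('L')(I) = Add(1, Mul(Rational(-1, 11), I)) (Function('L')(I) = Add(Mul(I, Rational(-1, 11)), 1) = Add(Mul(Rational(-1, 11), I), 1) = Add(1, Mul(Rational(-1, 11), I)))
Mul(Add(Function('L')(c), -334), Pow(Add(Mul(Add(-108, 30), Pow(Add(x, 209), -1)), 257), -1)) = Mul(Add(Add(1, Mul(Rational(-1, 11), -19)), -334), Pow(Add(Mul(Add(-108, 30), Pow(Add(-235, 209), -1)), 257), -1)) = Mul(Add(Add(1, Rational(19, 11)), -334), Pow(Add(Mul(-78, Pow(-26, -1)), 257), -1)) = Mul(Add(Rational(30, 11), -334), Pow(Add(Mul(-78, Rational(-1, 26)), 257), -1)) = Mul(Rational(-3644, 11), Pow(Add(3, 257), -1)) = Mul(Rational(-3644, 11), Pow(260, -1)) = Mul(Rational(-3644, 11), Rational(1, 260)) = Rational(-911, 715)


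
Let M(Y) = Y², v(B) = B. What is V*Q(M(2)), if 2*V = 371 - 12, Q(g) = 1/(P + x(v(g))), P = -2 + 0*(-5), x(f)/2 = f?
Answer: 359/12 ≈ 29.917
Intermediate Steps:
x(f) = 2*f
P = -2 (P = -2 + 0 = -2)
Q(g) = 1/(-2 + 2*g)
V = 359/2 (V = (371 - 12)/2 = (½)*359 = 359/2 ≈ 179.50)
V*Q(M(2)) = 359*(1/(2*(-1 + 2²)))/2 = 359*(1/(2*(-1 + 4)))/2 = 359*((½)/3)/2 = 359*((½)*(⅓))/2 = (359/2)*(⅙) = 359/12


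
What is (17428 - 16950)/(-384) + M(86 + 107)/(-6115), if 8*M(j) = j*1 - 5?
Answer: -1465997/1174080 ≈ -1.2486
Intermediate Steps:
M(j) = -5/8 + j/8 (M(j) = (j*1 - 5)/8 = (j - 5)/8 = (-5 + j)/8 = -5/8 + j/8)
(17428 - 16950)/(-384) + M(86 + 107)/(-6115) = (17428 - 16950)/(-384) + (-5/8 + (86 + 107)/8)/(-6115) = 478*(-1/384) + (-5/8 + (⅛)*193)*(-1/6115) = -239/192 + (-5/8 + 193/8)*(-1/6115) = -239/192 + (47/2)*(-1/6115) = -239/192 - 47/12230 = -1465997/1174080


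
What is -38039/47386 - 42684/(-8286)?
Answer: 284572145/65440066 ≈ 4.3486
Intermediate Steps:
-38039/47386 - 42684/(-8286) = -38039*1/47386 - 42684*(-1/8286) = -38039/47386 + 7114/1381 = 284572145/65440066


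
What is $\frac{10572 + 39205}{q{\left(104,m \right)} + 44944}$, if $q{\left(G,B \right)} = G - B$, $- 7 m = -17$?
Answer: $\frac{348439}{315319} \approx 1.105$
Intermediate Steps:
$m = \frac{17}{7}$ ($m = \left(- \frac{1}{7}\right) \left(-17\right) = \frac{17}{7} \approx 2.4286$)
$\frac{10572 + 39205}{q{\left(104,m \right)} + 44944} = \frac{10572 + 39205}{\left(104 - \frac{17}{7}\right) + 44944} = \frac{49777}{\left(104 - \frac{17}{7}\right) + 44944} = \frac{49777}{\frac{711}{7} + 44944} = \frac{49777}{\frac{315319}{7}} = 49777 \cdot \frac{7}{315319} = \frac{348439}{315319}$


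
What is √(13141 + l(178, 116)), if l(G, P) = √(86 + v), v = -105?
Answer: √(13141 + I*√19) ≈ 114.63 + 0.019*I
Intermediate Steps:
l(G, P) = I*√19 (l(G, P) = √(86 - 105) = √(-19) = I*√19)
√(13141 + l(178, 116)) = √(13141 + I*√19)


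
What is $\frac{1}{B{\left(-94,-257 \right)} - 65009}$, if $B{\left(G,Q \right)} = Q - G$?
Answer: $- \frac{1}{65172} \approx -1.5344 \cdot 10^{-5}$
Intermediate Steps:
$\frac{1}{B{\left(-94,-257 \right)} - 65009} = \frac{1}{\left(-257 - -94\right) - 65009} = \frac{1}{\left(-257 + 94\right) - 65009} = \frac{1}{-163 - 65009} = \frac{1}{-65172} = - \frac{1}{65172}$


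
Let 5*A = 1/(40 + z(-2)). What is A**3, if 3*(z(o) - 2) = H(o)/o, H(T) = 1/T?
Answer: 1728/16098453125 ≈ 1.0734e-7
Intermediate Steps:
z(o) = 2 + 1/(3*o**2) (z(o) = 2 + (1/(o*o))/3 = 2 + 1/(3*o**2))
A = 12/2525 (A = 1/(5*(40 + (2 + (1/3)/(-2)**2))) = 1/(5*(40 + (2 + (1/3)*(1/4)))) = 1/(5*(40 + (2 + 1/12))) = 1/(5*(40 + 25/12)) = 1/(5*(505/12)) = (1/5)*(12/505) = 12/2525 ≈ 0.0047525)
A**3 = (12/2525)**3 = 1728/16098453125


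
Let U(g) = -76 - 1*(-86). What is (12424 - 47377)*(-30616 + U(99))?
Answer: 1069771518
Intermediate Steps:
U(g) = 10 (U(g) = -76 + 86 = 10)
(12424 - 47377)*(-30616 + U(99)) = (12424 - 47377)*(-30616 + 10) = -34953*(-30606) = 1069771518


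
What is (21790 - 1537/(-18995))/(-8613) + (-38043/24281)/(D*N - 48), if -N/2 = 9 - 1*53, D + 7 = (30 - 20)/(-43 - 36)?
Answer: -6155556742585931/2435350663045080 ≈ -2.5276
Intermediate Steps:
D = -563/79 (D = -7 + (30 - 20)/(-43 - 36) = -7 + 10/(-79) = -7 + 10*(-1/79) = -7 - 10/79 = -563/79 ≈ -7.1266)
N = 88 (N = -2*(9 - 1*53) = -2*(9 - 53) = -2*(-44) = 88)
(21790 - 1537/(-18995))/(-8613) + (-38043/24281)/(D*N - 48) = (21790 - 1537/(-18995))/(-8613) + (-38043/24281)/(-563/79*88 - 48) = (21790 - 1537*(-1/18995))*(-1/8613) + (-38043*1/24281)/(-49544/79 - 48) = (21790 + 53/655)*(-1/8613) - 38043/(24281*(-53336/79)) = (14272503/655)*(-1/8613) - 38043/24281*(-79/53336) = -4757501/1880505 + 3005397/1295051416 = -6155556742585931/2435350663045080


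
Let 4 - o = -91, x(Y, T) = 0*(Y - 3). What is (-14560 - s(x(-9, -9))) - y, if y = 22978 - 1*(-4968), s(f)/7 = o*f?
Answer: -42506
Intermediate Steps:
x(Y, T) = 0 (x(Y, T) = 0*(-3 + Y) = 0)
o = 95 (o = 4 - 1*(-91) = 4 + 91 = 95)
s(f) = 665*f (s(f) = 7*(95*f) = 665*f)
y = 27946 (y = 22978 + 4968 = 27946)
(-14560 - s(x(-9, -9))) - y = (-14560 - 665*0) - 1*27946 = (-14560 - 1*0) - 27946 = (-14560 + 0) - 27946 = -14560 - 27946 = -42506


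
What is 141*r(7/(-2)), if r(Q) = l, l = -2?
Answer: -282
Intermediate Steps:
r(Q) = -2
141*r(7/(-2)) = 141*(-2) = -282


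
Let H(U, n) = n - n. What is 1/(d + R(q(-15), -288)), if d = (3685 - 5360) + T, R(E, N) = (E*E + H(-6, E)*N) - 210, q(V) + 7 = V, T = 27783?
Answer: 1/26382 ≈ 3.7905e-5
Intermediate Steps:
q(V) = -7 + V
H(U, n) = 0
R(E, N) = -210 + E² (R(E, N) = (E*E + 0*N) - 210 = (E² + 0) - 210 = E² - 210 = -210 + E²)
d = 26108 (d = (3685 - 5360) + 27783 = -1675 + 27783 = 26108)
1/(d + R(q(-15), -288)) = 1/(26108 + (-210 + (-7 - 15)²)) = 1/(26108 + (-210 + (-22)²)) = 1/(26108 + (-210 + 484)) = 1/(26108 + 274) = 1/26382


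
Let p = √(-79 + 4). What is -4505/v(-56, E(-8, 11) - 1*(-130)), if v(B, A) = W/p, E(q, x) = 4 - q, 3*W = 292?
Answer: -67575*I*√3/292 ≈ -400.83*I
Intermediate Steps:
W = 292/3 (W = (⅓)*292 = 292/3 ≈ 97.333)
p = 5*I*√3 (p = √(-75) = 5*I*√3 ≈ 8.6602*I)
v(B, A) = -292*I*√3/45 (v(B, A) = 292/(3*((5*I*√3))) = 292*(-I*√3/15)/3 = -292*I*√3/45)
-4505/v(-56, E(-8, 11) - 1*(-130)) = -4505*15*I*√3/292 = -67575*I*√3/292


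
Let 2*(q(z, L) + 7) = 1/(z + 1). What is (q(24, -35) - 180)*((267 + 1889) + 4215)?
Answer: -59562479/50 ≈ -1.1913e+6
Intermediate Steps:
q(z, L) = -7 + 1/(2*(1 + z)) (q(z, L) = -7 + 1/(2*(z + 1)) = -7 + 1/(2*(1 + z)))
(q(24, -35) - 180)*((267 + 1889) + 4215) = ((-13 - 14*24)/(2*(1 + 24)) - 180)*((267 + 1889) + 4215) = ((½)*(-13 - 336)/25 - 180)*(2156 + 4215) = ((½)*(1/25)*(-349) - 180)*6371 = (-349/50 - 180)*6371 = -9349/50*6371 = -59562479/50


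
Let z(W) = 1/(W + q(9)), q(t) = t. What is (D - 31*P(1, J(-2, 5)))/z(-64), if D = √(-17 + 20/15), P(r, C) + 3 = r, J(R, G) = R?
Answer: -3410 - 55*I*√141/3 ≈ -3410.0 - 217.7*I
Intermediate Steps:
P(r, C) = -3 + r
D = I*√141/3 (D = √(-17 + 20*(1/15)) = √(-17 + 4/3) = √(-47/3) = I*√141/3 ≈ 3.9581*I)
z(W) = 1/(9 + W) (z(W) = 1/(W + 9) = 1/(9 + W))
(D - 31*P(1, J(-2, 5)))/z(-64) = (I*√141/3 - 31*(-3 + 1))/(1/(9 - 64)) = (I*√141/3 - 31*(-2))/(1/(-55)) = (I*√141/3 + 62)/(-1/55) = (62 + I*√141/3)*(-55) = -3410 - 55*I*√141/3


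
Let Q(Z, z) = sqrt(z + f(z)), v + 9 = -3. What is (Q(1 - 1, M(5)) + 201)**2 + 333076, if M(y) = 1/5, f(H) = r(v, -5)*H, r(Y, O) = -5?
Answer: 1867381/5 + 804*I*sqrt(5)/5 ≈ 3.7348e+5 + 359.56*I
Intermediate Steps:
v = -12 (v = -9 - 3 = -12)
f(H) = -5*H
M(y) = 1/5
Q(Z, z) = 2*sqrt(-z) (Q(Z, z) = sqrt(z - 5*z) = sqrt(-4*z) = 2*sqrt(-z))
(Q(1 - 1, M(5)) + 201)**2 + 333076 = (2*sqrt(-1*1/5) + 201)**2 + 333076 = (2*sqrt(-1/5) + 201)**2 + 333076 = (2*(I*sqrt(5)/5) + 201)**2 + 333076 = (2*I*sqrt(5)/5 + 201)**2 + 333076 = (201 + 2*I*sqrt(5)/5)**2 + 333076 = 333076 + (201 + 2*I*sqrt(5)/5)**2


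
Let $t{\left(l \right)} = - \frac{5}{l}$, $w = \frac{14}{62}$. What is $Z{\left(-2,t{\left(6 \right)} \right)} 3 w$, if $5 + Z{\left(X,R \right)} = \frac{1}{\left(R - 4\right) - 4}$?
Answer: $- \frac{5691}{1643} \approx -3.4638$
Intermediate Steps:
$w = \frac{7}{31}$ ($w = 14 \cdot \frac{1}{62} = \frac{7}{31} \approx 0.22581$)
$Z{\left(X,R \right)} = -5 + \frac{1}{-8 + R}$ ($Z{\left(X,R \right)} = -5 + \frac{1}{\left(R - 4\right) - 4} = -5 + \frac{1}{\left(-4 + R\right) - 4} = -5 + \frac{1}{-8 + R}$)
$Z{\left(-2,t{\left(6 \right)} \right)} 3 w = \frac{41 - 5 \left(- \frac{5}{6}\right)}{-8 - \frac{5}{6}} \cdot 3 \cdot \frac{7}{31} = \frac{41 - 5 \left(\left(-5\right) \frac{1}{6}\right)}{-8 - \frac{5}{6}} \cdot 3 \cdot \frac{7}{31} = \frac{41 - - \frac{25}{6}}{-8 - \frac{5}{6}} \cdot 3 \cdot \frac{7}{31} = \frac{41 + \frac{25}{6}}{- \frac{53}{6}} \cdot 3 \cdot \frac{7}{31} = \left(- \frac{6}{53}\right) \frac{271}{6} \cdot 3 \cdot \frac{7}{31} = \left(- \frac{271}{53}\right) 3 \cdot \frac{7}{31} = \left(- \frac{813}{53}\right) \frac{7}{31} = - \frac{5691}{1643}$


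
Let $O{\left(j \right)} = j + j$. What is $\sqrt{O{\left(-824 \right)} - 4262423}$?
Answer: $i \sqrt{4264071} \approx 2065.0 i$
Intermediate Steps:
$O{\left(j \right)} = 2 j$
$\sqrt{O{\left(-824 \right)} - 4262423} = \sqrt{2 \left(-824\right) - 4262423} = \sqrt{-1648 - 4262423} = \sqrt{-4264071} = i \sqrt{4264071}$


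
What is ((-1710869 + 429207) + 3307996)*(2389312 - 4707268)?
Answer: -4696953053304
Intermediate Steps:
((-1710869 + 429207) + 3307996)*(2389312 - 4707268) = (-1281662 + 3307996)*(-2317956) = 2026334*(-2317956) = -4696953053304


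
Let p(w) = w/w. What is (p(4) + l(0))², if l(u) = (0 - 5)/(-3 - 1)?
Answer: 81/16 ≈ 5.0625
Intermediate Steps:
p(w) = 1
l(u) = 5/4 (l(u) = -5/(-4) = -5*(-¼) = 5/4)
(p(4) + l(0))² = (1 + 5/4)² = (9/4)² = 81/16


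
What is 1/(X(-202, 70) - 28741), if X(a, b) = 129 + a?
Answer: -1/28814 ≈ -3.4705e-5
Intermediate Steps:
1/(X(-202, 70) - 28741) = 1/((129 - 202) - 28741) = 1/(-73 - 28741) = 1/(-28814) = -1/28814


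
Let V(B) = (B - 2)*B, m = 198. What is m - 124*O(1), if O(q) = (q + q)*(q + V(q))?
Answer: 198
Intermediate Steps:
V(B) = B*(-2 + B) (V(B) = (-2 + B)*B = B*(-2 + B))
O(q) = 2*q*(q + q*(-2 + q)) (O(q) = (q + q)*(q + q*(-2 + q)) = (2*q)*(q + q*(-2 + q)) = 2*q*(q + q*(-2 + q)))
m - 124*O(1) = 198 - 248*1**2*(-1 + 1) = 198 - 248*0 = 198 - 124*0 = 198 + 0 = 198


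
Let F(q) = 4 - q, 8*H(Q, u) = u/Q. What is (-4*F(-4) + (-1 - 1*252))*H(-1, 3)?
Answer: 855/8 ≈ 106.88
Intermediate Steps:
H(Q, u) = u/(8*Q) (H(Q, u) = (u/Q)/8 = u/(8*Q))
(-4*F(-4) + (-1 - 1*252))*H(-1, 3) = (-4*(4 - 1*(-4)) + (-1 - 1*252))*((⅛)*3/(-1)) = (-4*(4 + 4) + (-1 - 252))*((⅛)*3*(-1)) = (-4*8 - 253)*(-3/8) = (-32 - 253)*(-3/8) = -285*(-3/8) = 855/8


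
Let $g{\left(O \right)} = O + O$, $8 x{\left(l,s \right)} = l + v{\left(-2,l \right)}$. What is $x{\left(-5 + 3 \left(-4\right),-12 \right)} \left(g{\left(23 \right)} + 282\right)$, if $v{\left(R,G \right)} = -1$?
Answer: $-738$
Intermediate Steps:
$x{\left(l,s \right)} = - \frac{1}{8} + \frac{l}{8}$ ($x{\left(l,s \right)} = \frac{l - 1}{8} = \frac{-1 + l}{8} = - \frac{1}{8} + \frac{l}{8}$)
$g{\left(O \right)} = 2 O$
$x{\left(-5 + 3 \left(-4\right),-12 \right)} \left(g{\left(23 \right)} + 282\right) = \left(- \frac{1}{8} + \frac{-5 + 3 \left(-4\right)}{8}\right) \left(2 \cdot 23 + 282\right) = \left(- \frac{1}{8} + \frac{-5 - 12}{8}\right) \left(46 + 282\right) = \left(- \frac{1}{8} + \frac{1}{8} \left(-17\right)\right) 328 = \left(- \frac{1}{8} - \frac{17}{8}\right) 328 = \left(- \frac{9}{4}\right) 328 = -738$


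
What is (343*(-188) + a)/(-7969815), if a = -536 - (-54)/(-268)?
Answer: 8712707/1067955210 ≈ 0.0081583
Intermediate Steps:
a = -71851/134 (a = -536 - (-54)*(-1)/268 = -536 - 1*27/134 = -536 - 27/134 = -71851/134 ≈ -536.20)
(343*(-188) + a)/(-7969815) = (343*(-188) - 71851/134)/(-7969815) = (-64484 - 71851/134)*(-1/7969815) = -8712707/134*(-1/7969815) = 8712707/1067955210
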